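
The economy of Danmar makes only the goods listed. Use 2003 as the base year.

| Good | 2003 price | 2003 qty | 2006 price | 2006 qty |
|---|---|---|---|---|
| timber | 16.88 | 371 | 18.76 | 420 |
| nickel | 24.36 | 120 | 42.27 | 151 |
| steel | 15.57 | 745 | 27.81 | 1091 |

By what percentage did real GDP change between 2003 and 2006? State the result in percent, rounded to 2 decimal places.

Real GDP 2003 = Nominal GDP 2003 = 16.88·371 + 24.36·120 + 15.57·745 = 20785.33.
Real GDP 2006 (at 2003 prices) = 16.88·420 + 24.36·151 + 15.57·1091 = 27754.83.
Real growth = 27754.83/20785.33 − 1 = 0.3353.

33.53%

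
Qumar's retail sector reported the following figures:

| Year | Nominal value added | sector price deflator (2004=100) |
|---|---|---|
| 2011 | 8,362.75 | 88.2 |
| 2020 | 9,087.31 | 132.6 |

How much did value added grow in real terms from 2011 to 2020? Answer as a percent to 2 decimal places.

-27.72%

Deflate each year: 2011 → 8362.75/0.882 = 9481.58; 2020 → 9087.31/1.326 = 6853.17.
So real value added changed by 6853.17/9481.58 − 1 = -0.2772, i.e. -27.72%.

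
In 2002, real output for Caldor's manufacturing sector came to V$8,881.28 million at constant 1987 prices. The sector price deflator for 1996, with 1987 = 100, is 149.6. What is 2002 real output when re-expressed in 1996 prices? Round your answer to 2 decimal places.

Real output in 1996 prices = Real output in 1987 prices × (P_1996/P_1987) = 8881.28 × 1.496 = 13286.39.

V$13,286.39 million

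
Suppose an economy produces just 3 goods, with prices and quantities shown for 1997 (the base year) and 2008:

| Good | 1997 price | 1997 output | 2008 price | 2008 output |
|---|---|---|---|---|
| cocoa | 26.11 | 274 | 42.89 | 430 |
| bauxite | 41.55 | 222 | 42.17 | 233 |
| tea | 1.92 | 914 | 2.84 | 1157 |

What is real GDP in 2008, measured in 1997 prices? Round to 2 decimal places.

23129.89

Real GDP 2008 = Σ (p_1997 × q_2008) = 26.11·430 + 41.55·233 + 1.92·1157 = 23129.89.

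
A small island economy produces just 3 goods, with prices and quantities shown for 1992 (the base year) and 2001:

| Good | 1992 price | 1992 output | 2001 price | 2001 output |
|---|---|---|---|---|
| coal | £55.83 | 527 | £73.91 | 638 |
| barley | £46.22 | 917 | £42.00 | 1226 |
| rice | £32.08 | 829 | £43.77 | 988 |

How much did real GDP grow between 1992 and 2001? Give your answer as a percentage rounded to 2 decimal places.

Real GDP 1992 = Nominal GDP 1992 = 55.83·527 + 46.22·917 + 32.08·829 = 98400.47.
Real GDP 2001 (at 1992 prices) = 55.83·638 + 46.22·1226 + 32.08·988 = 123980.30.
Real growth = 123980.30/98400.47 − 1 = 0.2600.

26.00%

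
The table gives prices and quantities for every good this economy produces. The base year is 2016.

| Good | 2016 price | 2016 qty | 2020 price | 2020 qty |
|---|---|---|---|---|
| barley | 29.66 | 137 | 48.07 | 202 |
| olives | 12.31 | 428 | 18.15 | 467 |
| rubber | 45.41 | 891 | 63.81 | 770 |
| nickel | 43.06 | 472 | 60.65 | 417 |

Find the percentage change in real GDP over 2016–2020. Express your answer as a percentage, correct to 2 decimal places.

-7.78%

Real GDP 2016 = Nominal GDP 2016 = 29.66·137 + 12.31·428 + 45.41·891 + 43.06·472 = 70116.73.
Real GDP 2020 (at 2016 prices) = 29.66·202 + 12.31·467 + 45.41·770 + 43.06·417 = 64661.81.
Real growth = 64661.81/70116.73 − 1 = -0.0778.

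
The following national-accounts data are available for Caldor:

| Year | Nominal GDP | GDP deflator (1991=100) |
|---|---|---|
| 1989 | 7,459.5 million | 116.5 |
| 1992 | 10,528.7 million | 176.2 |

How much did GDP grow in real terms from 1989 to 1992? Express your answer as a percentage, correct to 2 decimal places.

Real GDP 1989 = 7459.5 / 1.165 = 6403.00.
Real GDP 1992 = 10528.7 / 1.762 = 5975.43.
Real growth = 5975.43 / 6403.00 − 1 = -0.0668.

-6.68%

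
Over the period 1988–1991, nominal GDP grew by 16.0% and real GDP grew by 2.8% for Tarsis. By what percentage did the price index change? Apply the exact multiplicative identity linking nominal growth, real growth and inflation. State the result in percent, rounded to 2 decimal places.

(1 + g_nom) = (1 + g_real)(1 + π), so π = 1.1600 / 1.0280 − 1 = 0.12840.

12.84%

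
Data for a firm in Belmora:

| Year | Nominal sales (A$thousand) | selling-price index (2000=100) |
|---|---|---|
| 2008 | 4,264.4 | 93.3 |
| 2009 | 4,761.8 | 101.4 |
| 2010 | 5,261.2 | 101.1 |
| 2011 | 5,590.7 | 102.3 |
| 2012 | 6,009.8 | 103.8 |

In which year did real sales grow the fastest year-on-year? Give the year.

2010

2009: real = 4761.8/1.014 = 4696.06; growth vs 2008 (4570.63) = 2.74%.
2010: real = 5261.2/1.011 = 5203.96; growth vs 2009 (4696.06) = 10.82%.
2011: real = 5590.7/1.023 = 5465.00; growth vs 2010 (5203.96) = 5.02%.
2012: real = 6009.8/1.038 = 5789.79; growth vs 2011 (5465.00) = 5.94%.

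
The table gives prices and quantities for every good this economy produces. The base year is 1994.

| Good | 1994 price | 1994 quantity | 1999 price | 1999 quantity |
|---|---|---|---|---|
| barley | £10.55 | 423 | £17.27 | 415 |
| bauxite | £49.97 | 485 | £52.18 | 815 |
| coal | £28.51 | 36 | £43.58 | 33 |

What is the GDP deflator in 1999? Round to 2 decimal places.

111.05

Nominal GDP 1999 = 17.27·415 + 52.18·815 + 43.58·33 = 51131.89.
Real GDP 1999 (at 1994 prices) = 10.55·415 + 49.97·815 + 28.51·33 = 46044.63.
Deflator = Nominal/Real × 100 = 51131.89/46044.63 × 100 = 111.049.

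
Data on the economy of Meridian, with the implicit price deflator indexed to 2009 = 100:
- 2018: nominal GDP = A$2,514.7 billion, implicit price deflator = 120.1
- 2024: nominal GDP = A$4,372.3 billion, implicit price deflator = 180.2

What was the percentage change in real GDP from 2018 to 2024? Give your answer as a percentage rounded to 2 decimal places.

Real GDP 2018 = 2514.7 / 1.201 = 2093.84.
Real GDP 2024 = 4372.3 / 1.802 = 2426.36.
Real growth = 2426.36 / 2093.84 − 1 = 0.1588.

15.88%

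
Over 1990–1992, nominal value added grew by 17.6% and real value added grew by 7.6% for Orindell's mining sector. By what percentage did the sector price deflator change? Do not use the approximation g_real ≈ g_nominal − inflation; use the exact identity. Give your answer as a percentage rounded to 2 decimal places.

9.29%

(1 + g_nom) = (1 + g_real)(1 + π), so π = 1.1760 / 1.0760 − 1 = 0.09294.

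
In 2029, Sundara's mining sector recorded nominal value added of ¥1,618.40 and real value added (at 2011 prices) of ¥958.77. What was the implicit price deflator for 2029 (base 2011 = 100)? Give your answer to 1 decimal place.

168.8

implicit price deflator = (Nominal / Real) × 100 = 1618.40 / 958.77 × 100 = 168.80.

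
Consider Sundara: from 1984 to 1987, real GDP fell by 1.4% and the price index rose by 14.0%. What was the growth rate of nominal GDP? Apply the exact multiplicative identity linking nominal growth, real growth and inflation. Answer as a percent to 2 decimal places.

12.40%

(1 + g_nom) = (1 + g_real)(1 + π) = 0.9860 × 1.1400 = 1.12404.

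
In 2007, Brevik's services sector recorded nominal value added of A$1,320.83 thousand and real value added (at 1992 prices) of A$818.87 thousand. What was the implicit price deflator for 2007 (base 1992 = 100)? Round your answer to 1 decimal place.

161.3

implicit price deflator = (Nominal / Real) × 100 = 1320.83 / 818.87 × 100 = 161.30.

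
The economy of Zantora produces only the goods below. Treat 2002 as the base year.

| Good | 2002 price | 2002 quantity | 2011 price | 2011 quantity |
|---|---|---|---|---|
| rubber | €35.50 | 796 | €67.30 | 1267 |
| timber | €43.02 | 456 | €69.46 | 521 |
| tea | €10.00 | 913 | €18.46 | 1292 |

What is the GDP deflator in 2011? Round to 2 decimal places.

Nominal GDP 2011 = 67.30·1267 + 69.46·521 + 18.46·1292 = 145308.08.
Real GDP 2011 (at 2002 prices) = 35.50·1267 + 43.02·521 + 10.00·1292 = 80311.92.
Deflator = Nominal/Real × 100 = 145308.08/80311.92 × 100 = 180.930.

180.93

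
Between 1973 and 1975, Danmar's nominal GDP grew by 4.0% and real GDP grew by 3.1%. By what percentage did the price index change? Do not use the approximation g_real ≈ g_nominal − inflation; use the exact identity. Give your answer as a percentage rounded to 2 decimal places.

(1 + g_nom) = (1 + g_real)(1 + π), so π = 1.0400 / 1.0310 − 1 = 0.00873.

0.87%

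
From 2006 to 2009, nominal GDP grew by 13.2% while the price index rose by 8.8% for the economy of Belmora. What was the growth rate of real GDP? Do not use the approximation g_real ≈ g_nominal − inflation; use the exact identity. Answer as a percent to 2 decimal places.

4.04%

(1 + g_nom) = (1 + g_real)(1 + π), so g_real = 1.1320 / 1.0880 − 1 = 0.04044.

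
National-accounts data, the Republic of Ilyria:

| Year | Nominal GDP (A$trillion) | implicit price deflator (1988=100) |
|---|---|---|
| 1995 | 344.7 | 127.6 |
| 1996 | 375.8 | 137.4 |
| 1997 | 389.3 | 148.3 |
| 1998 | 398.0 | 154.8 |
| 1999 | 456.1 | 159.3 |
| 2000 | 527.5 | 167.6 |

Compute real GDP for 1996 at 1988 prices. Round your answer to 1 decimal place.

Real GDP 1996 = 375.8 / 1.374 = 273.51.

A$273.5 trillion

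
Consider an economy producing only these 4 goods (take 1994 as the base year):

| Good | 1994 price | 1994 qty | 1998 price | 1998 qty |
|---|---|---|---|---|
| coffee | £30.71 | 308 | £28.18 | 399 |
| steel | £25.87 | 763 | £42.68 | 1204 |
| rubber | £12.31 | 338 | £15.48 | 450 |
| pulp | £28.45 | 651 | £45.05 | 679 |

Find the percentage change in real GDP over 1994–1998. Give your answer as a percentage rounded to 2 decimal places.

31.57%

Real GDP 1994 = Nominal GDP 1994 = 30.71·308 + 25.87·763 + 12.31·338 + 28.45·651 = 51879.22.
Real GDP 1998 (at 1994 prices) = 30.71·399 + 25.87·1204 + 12.31·450 + 28.45·679 = 68257.82.
Real growth = 68257.82/51879.22 − 1 = 0.3157.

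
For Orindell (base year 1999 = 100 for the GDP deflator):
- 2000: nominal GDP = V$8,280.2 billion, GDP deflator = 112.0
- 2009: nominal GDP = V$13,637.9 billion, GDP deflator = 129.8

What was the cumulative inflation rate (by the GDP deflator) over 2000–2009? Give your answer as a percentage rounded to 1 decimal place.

15.9%

Price-level change = 129.8 / 112.0 − 1 = 0.1589.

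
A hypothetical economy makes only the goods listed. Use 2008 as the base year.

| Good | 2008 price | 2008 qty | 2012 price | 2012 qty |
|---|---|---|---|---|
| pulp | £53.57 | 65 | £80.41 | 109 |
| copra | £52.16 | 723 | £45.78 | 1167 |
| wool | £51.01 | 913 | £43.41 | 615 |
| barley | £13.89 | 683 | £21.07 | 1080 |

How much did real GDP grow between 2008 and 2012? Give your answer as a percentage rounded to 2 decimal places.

Real GDP 2008 = Nominal GDP 2008 = 53.57·65 + 52.16·723 + 51.01·913 + 13.89·683 = 97252.73.
Real GDP 2012 (at 2008 prices) = 53.57·109 + 52.16·1167 + 51.01·615 + 13.89·1080 = 113082.20.
Real growth = 113082.20/97252.73 − 1 = 0.1628.

16.28%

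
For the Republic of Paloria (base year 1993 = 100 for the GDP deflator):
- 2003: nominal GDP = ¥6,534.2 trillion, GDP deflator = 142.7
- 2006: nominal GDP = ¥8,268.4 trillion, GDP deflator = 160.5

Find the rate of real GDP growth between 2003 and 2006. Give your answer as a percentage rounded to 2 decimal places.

Real GDP 2003 = 6534.2 / 1.427 = 4578.98.
Real GDP 2006 = 8268.4 / 1.605 = 5151.65.
Real growth = 5151.65 / 4578.98 − 1 = 0.1251.

12.51%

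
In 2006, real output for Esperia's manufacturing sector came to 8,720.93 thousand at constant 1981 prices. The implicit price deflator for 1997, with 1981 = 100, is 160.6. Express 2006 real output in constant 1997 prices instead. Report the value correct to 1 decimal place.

14,005.8 thousand

Real output in 1997 prices = Real output in 1981 prices × (P_1997/P_1981) = 8720.93 × 1.606 = 14005.81.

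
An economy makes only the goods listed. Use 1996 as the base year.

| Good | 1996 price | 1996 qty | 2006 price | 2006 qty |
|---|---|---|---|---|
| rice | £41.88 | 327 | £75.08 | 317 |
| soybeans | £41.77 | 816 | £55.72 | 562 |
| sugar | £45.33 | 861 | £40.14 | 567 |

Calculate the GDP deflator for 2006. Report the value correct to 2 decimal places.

Nominal GDP 2006 = 75.08·317 + 55.72·562 + 40.14·567 = 77874.38.
Real GDP 2006 (at 1996 prices) = 41.88·317 + 41.77·562 + 45.33·567 = 62452.81.
Deflator = Nominal/Real × 100 = 77874.38/62452.81 × 100 = 124.693.

124.69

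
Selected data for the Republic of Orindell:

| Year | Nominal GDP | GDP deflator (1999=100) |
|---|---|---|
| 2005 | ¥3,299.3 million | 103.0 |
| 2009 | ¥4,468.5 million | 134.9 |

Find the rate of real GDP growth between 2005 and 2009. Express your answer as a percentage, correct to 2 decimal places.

3.41%

Deflate each year: 2005 → 3299.3/1.030 = 3203.20; 2009 → 4468.5/1.349 = 3312.45.
So real GDP changed by 3312.45/3203.20 − 1 = 0.0341, i.e. 3.41%.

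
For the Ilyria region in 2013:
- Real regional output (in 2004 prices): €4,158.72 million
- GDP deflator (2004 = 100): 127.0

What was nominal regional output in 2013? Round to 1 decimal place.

€5,281.6 million

Nominal regional output = Real × (GDP deflator/100) = 4158.72 × 1.270 = 5281.57.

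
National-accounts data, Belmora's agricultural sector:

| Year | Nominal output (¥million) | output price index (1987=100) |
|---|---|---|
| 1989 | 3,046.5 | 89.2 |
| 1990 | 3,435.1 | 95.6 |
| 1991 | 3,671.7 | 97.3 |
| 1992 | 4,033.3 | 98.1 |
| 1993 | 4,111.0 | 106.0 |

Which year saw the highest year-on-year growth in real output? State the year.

1992

1990: real = 3435.1/0.956 = 3593.20; growth vs 1989 (3415.36) = 5.21%.
1991: real = 3671.7/0.973 = 3773.59; growth vs 1990 (3593.20) = 5.02%.
1992: real = 4033.3/0.981 = 4111.42; growth vs 1991 (3773.59) = 8.95%.
1993: real = 4111.0/1.060 = 3878.30; growth vs 1992 (4111.42) = -5.67%.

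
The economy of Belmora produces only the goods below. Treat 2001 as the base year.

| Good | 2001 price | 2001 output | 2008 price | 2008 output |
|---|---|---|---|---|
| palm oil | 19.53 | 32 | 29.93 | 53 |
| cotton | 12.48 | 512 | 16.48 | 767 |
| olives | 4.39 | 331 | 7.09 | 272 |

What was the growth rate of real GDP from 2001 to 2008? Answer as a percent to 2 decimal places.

Real GDP 2001 = Nominal GDP 2001 = 19.53·32 + 12.48·512 + 4.39·331 = 8467.81.
Real GDP 2008 (at 2001 prices) = 19.53·53 + 12.48·767 + 4.39·272 = 11801.33.
Real growth = 11801.33/8467.81 − 1 = 0.3937.

39.37%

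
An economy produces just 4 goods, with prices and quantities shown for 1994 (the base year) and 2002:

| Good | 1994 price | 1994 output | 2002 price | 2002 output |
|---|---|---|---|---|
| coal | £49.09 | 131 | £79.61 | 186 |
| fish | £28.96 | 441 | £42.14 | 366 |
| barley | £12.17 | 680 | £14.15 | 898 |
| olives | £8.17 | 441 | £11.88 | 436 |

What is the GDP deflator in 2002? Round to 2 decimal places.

140.61

Nominal GDP 2002 = 79.61·186 + 42.14·366 + 14.15·898 + 11.88·436 = 48117.08.
Real GDP 2002 (at 1994 prices) = 49.09·186 + 28.96·366 + 12.17·898 + 8.17·436 = 34220.88.
Deflator = Nominal/Real × 100 = 48117.08/34220.88 × 100 = 140.607.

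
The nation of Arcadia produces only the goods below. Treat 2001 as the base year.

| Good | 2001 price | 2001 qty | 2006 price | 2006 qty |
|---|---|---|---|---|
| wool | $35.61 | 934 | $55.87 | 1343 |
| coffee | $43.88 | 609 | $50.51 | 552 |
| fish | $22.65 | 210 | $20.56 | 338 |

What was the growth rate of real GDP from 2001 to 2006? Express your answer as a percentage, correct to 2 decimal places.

Real GDP 2001 = Nominal GDP 2001 = 35.61·934 + 43.88·609 + 22.65·210 = 64739.16.
Real GDP 2006 (at 2001 prices) = 35.61·1343 + 43.88·552 + 22.65·338 = 79701.69.
Real growth = 79701.69/64739.16 − 1 = 0.2311.

23.11%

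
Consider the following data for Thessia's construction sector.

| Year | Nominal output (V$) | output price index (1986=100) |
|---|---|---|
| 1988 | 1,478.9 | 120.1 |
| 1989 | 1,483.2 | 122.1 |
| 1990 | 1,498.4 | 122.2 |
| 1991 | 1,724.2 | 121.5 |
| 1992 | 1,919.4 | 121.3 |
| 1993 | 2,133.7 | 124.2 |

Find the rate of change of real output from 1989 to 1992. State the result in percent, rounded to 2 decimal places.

Real output 1989 = 1483.2/1.221 = 1214.74.
Real output 1992 = 1919.4/1.213 = 1582.36.
Change = 1582.36/1214.74 − 1 = 0.3026.

30.26%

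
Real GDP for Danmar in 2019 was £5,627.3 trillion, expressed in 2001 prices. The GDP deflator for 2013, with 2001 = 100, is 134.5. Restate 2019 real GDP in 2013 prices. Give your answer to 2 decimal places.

£7,568.72 trillion

Real GDP in 2013 prices = Real GDP in 2001 prices × (P_2013/P_2001) = 5627.3 × 1.345 = 7568.72.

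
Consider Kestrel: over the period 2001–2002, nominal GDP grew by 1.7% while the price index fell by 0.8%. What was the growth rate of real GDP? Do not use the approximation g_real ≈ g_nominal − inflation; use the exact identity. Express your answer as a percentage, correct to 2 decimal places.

2.52%

(1 + g_nom) = (1 + g_real)(1 + π), so g_real = 1.0170 / 0.9920 − 1 = 0.02520.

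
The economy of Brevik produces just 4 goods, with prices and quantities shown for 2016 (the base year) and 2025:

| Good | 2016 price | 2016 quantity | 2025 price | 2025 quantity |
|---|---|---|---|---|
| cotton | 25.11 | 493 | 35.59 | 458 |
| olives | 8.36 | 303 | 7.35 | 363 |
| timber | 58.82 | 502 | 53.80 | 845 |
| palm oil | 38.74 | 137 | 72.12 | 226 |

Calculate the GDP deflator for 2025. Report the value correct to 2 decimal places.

Nominal GDP 2025 = 35.59·458 + 7.35·363 + 53.80·845 + 72.12·226 = 80728.39.
Real GDP 2025 (at 2016 prices) = 25.11·458 + 8.36·363 + 58.82·845 + 38.74·226 = 72993.20.
Deflator = Nominal/Real × 100 = 80728.39/72993.20 × 100 = 110.597.

110.60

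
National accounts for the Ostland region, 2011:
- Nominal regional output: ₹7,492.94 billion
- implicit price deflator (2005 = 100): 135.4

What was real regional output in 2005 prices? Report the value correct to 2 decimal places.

₹5,533.93 billion

Real regional output = Nominal / (implicit price deflator/100) = 7492.94 / 1.354 = 5533.93.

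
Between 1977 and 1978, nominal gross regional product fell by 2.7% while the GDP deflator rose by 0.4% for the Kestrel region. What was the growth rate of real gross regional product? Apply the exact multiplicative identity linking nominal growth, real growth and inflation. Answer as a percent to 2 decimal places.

(1 + g_nom) = (1 + g_real)(1 + π), so g_real = 0.9730 / 1.0040 − 1 = -0.03088.

-3.09%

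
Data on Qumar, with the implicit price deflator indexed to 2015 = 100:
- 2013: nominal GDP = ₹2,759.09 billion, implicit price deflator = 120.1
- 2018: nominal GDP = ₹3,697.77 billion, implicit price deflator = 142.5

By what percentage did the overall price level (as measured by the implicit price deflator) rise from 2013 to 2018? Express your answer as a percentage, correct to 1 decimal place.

Price-level change = 142.5 / 120.1 − 1 = 0.1865.

18.7%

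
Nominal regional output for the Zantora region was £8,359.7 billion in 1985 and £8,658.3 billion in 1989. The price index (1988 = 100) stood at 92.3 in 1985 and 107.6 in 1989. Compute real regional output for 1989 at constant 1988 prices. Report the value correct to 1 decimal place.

Real regional output = Nominal / (price index/100) = 8658.3 / 1.076 = 8046.75.

£8,046.7 billion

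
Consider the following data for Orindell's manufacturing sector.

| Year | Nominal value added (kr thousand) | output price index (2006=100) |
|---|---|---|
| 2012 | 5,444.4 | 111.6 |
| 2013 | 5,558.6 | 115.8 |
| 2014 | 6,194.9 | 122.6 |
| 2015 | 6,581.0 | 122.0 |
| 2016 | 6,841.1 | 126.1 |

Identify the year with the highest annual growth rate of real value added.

2015

2013: real = 5558.6/1.158 = 4800.17; growth vs 2012 (4878.49) = -1.61%.
2014: real = 6194.9/1.226 = 5052.94; growth vs 2013 (4800.17) = 5.27%.
2015: real = 6581.0/1.220 = 5394.26; growth vs 2014 (5052.94) = 6.75%.
2016: real = 6841.1/1.261 = 5425.14; growth vs 2015 (5394.26) = 0.57%.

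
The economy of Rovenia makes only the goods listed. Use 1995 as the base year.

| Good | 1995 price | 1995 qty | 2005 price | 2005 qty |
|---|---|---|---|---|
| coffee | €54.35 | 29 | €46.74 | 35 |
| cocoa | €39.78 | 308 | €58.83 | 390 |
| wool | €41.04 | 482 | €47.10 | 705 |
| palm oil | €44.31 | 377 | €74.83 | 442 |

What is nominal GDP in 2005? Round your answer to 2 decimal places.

Nominal GDP 2005 = Σ (p_2005 × q_2005) = 46.74·35 + 58.83·390 + 47.10·705 + 74.83·442 = 90859.96.

€90859.96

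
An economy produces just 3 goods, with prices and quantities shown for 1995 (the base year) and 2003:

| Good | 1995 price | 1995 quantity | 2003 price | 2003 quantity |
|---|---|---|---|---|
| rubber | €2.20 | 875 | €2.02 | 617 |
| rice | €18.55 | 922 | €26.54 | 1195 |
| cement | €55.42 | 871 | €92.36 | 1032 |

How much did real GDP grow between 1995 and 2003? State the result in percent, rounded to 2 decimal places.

Real GDP 1995 = Nominal GDP 1995 = 2.20·875 + 18.55·922 + 55.42·871 = 67298.92.
Real GDP 2003 (at 1995 prices) = 2.20·617 + 18.55·1195 + 55.42·1032 = 80718.09.
Real growth = 80718.09/67298.92 − 1 = 0.1994.

19.94%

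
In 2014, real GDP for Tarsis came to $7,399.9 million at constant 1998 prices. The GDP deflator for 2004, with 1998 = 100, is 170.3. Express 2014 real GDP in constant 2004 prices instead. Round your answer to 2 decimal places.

Real GDP in 2004 prices = Real GDP in 1998 prices × (P_2004/P_1998) = 7399.9 × 1.703 = 12602.03.

$12,602.03 million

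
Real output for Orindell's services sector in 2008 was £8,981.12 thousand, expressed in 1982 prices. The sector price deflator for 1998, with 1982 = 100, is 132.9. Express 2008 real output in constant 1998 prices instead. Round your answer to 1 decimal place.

Real output in 1998 prices = Real output in 1982 prices × (P_1998/P_1982) = 8981.12 × 1.329 = 11935.91.

£11,935.9 thousand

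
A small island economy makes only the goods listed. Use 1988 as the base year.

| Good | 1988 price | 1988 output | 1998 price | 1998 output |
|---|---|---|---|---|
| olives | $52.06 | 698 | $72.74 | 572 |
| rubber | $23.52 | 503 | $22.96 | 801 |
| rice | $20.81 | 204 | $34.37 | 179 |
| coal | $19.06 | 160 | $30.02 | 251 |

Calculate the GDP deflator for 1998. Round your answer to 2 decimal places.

Nominal GDP 1998 = 72.74·572 + 22.96·801 + 34.37·179 + 30.02·251 = 73685.49.
Real GDP 1998 (at 1988 prices) = 52.06·572 + 23.52·801 + 20.81·179 + 19.06·251 = 57126.89.
Deflator = Nominal/Real × 100 = 73685.49/57126.89 × 100 = 128.986.

128.99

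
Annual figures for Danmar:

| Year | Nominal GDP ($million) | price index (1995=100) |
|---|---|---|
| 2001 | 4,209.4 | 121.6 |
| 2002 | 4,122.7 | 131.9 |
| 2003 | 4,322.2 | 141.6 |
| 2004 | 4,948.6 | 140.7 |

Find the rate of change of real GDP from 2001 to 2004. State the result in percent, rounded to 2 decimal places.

Real GDP 2001 = 4209.4/1.216 = 3461.68.
Real GDP 2004 = 4948.6/1.407 = 3517.13.
Change = 3517.13/3461.68 − 1 = 0.0160.

1.60%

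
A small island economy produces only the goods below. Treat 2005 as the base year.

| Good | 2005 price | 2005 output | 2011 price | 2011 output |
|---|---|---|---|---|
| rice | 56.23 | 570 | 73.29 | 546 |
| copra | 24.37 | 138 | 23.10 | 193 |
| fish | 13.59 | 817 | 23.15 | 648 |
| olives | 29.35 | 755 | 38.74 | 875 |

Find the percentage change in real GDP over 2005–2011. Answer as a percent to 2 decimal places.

Real GDP 2005 = Nominal GDP 2005 = 56.23·570 + 24.37·138 + 13.59·817 + 29.35·755 = 68676.44.
Real GDP 2011 (at 2005 prices) = 56.23·546 + 24.37·193 + 13.59·648 + 29.35·875 = 69892.56.
Real growth = 69892.56/68676.44 − 1 = 0.0177.

1.77%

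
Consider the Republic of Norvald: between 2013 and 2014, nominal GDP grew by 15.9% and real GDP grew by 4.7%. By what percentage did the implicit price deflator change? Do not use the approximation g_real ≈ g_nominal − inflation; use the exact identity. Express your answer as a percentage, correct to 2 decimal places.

10.70%

(1 + g_nom) = (1 + g_real)(1 + π), so π = 1.1590 / 1.0470 − 1 = 0.10697.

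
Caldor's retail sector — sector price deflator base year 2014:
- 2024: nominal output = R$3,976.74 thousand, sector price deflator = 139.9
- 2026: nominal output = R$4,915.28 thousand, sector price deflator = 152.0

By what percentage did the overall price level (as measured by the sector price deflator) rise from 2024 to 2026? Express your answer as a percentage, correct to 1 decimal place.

8.6%

Price-level change = 152.0 / 139.9 − 1 = 0.0865.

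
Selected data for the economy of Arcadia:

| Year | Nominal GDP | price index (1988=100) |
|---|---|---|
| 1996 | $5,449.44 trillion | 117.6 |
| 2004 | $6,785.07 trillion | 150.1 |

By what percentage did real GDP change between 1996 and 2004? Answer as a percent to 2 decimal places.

-2.45%

Real GDP 1996 = 5449.44 / 1.176 = 4633.88.
Real GDP 2004 = 6785.07 / 1.501 = 4520.37.
Real growth = 4520.37 / 4633.88 − 1 = -0.0245.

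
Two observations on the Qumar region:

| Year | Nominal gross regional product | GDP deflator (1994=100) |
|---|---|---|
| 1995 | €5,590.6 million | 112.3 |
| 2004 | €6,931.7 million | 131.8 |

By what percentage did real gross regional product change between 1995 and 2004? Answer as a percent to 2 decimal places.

5.64%

Deflate each year: 1995 → 5590.6/1.123 = 4978.27; 2004 → 6931.7/1.318 = 5259.26.
So real gross regional product changed by 5259.26/4978.27 − 1 = 0.0564, i.e. 5.64%.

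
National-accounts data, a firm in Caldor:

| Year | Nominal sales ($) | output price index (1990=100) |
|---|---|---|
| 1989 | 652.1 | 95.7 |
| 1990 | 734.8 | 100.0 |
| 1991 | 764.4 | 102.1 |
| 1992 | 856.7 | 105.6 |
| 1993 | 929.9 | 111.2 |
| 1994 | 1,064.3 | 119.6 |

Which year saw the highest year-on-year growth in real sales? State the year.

1990: real = 734.8/1.000 = 734.80; growth vs 1989 (681.40) = 7.84%.
1991: real = 764.4/1.021 = 748.68; growth vs 1990 (734.80) = 1.89%.
1992: real = 856.7/1.056 = 811.27; growth vs 1991 (748.68) = 8.36%.
1993: real = 929.9/1.112 = 836.24; growth vs 1992 (811.27) = 3.08%.
1994: real = 1064.3/1.196 = 889.88; growth vs 1993 (836.24) = 6.41%.

1992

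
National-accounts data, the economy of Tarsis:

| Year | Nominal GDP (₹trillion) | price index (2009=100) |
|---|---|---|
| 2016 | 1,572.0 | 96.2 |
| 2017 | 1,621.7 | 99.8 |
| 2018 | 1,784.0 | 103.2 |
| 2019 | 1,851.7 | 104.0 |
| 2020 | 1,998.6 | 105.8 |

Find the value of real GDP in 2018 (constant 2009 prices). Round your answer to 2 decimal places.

₹1,728.68 trillion

Real GDP 2018 = 1784.0 / 1.032 = 1728.68.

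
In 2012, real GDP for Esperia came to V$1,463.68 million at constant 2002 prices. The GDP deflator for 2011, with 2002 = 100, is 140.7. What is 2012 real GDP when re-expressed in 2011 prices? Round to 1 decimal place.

V$2,059.4 million

Real GDP in 2011 prices = Real GDP in 2002 prices × (P_2011/P_2002) = 1463.68 × 1.407 = 2059.40.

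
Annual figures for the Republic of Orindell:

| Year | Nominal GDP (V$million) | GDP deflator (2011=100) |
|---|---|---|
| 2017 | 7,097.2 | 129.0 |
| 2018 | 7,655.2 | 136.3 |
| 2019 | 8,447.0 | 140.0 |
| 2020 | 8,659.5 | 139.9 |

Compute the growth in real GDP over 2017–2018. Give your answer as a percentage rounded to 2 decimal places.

Real GDP 2017 = 7097.2/1.290 = 5501.71.
Real GDP 2018 = 7655.2/1.363 = 5616.43.
Change = 5616.43/5501.71 − 1 = 0.0209.

2.09%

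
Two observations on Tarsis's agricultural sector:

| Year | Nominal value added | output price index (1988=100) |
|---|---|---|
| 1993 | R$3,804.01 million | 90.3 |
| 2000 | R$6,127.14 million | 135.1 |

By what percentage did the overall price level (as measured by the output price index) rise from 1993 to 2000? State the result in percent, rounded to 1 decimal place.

49.6%

Price-level change = 135.1 / 90.3 − 1 = 0.4961.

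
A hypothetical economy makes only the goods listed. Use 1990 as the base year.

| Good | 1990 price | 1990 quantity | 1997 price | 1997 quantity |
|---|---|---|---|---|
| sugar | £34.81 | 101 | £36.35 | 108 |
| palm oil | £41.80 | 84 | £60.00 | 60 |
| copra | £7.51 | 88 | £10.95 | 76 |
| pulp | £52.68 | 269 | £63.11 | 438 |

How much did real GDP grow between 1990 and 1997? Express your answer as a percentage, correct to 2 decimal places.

36.84%

Real GDP 1990 = Nominal GDP 1990 = 34.81·101 + 41.80·84 + 7.51·88 + 52.68·269 = 21858.81.
Real GDP 1997 (at 1990 prices) = 34.81·108 + 41.80·60 + 7.51·76 + 52.68·438 = 29912.08.
Real growth = 29912.08/21858.81 − 1 = 0.3684.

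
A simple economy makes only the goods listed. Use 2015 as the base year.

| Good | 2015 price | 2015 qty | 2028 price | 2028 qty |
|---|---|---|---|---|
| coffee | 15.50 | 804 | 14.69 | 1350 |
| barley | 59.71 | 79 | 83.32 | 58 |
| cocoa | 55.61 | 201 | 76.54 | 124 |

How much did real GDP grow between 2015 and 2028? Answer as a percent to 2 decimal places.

10.32%

Real GDP 2015 = Nominal GDP 2015 = 15.50·804 + 59.71·79 + 55.61·201 = 28356.70.
Real GDP 2028 (at 2015 prices) = 15.50·1350 + 59.71·58 + 55.61·124 = 31283.82.
Real growth = 31283.82/28356.70 − 1 = 0.1032.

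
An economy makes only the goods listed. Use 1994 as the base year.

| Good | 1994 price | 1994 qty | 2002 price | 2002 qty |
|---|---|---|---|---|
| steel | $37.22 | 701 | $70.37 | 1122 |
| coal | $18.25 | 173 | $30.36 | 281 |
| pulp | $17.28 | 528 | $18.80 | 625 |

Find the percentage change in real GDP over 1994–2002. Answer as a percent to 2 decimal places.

Real GDP 1994 = Nominal GDP 1994 = 37.22·701 + 18.25·173 + 17.28·528 = 38372.31.
Real GDP 2002 (at 1994 prices) = 37.22·1122 + 18.25·281 + 17.28·625 = 57689.09.
Real growth = 57689.09/38372.31 − 1 = 0.5034.

50.34%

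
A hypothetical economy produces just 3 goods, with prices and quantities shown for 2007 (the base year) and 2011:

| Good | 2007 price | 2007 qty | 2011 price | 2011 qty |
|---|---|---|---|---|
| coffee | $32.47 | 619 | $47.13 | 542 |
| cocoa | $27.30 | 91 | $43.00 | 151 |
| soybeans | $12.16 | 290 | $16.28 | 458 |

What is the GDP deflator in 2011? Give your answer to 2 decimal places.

Nominal GDP 2011 = 47.13·542 + 43.00·151 + 16.28·458 = 39493.70.
Real GDP 2011 (at 2007 prices) = 32.47·542 + 27.30·151 + 12.16·458 = 27290.32.
Deflator = Nominal/Real × 100 = 39493.70/27290.32 × 100 = 144.717.

144.72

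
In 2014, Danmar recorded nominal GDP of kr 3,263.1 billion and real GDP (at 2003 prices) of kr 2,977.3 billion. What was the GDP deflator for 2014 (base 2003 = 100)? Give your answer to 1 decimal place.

109.6

GDP deflator = (Nominal / Real) × 100 = 3263.1 / 2977.3 × 100 = 109.60.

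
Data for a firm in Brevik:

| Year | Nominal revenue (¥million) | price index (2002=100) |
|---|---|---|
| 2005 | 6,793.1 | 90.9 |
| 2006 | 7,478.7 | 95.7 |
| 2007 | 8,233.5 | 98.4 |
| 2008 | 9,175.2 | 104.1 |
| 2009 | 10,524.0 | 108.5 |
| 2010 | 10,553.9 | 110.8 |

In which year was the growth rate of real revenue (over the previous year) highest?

2009

2006: real = 7478.7/0.957 = 7814.73; growth vs 2005 (7473.16) = 4.57%.
2007: real = 8233.5/0.984 = 8367.38; growth vs 2006 (7814.73) = 7.07%.
2008: real = 9175.2/1.041 = 8813.83; growth vs 2007 (8367.38) = 5.34%.
2009: real = 10524.0/1.085 = 9699.54; growth vs 2008 (8813.83) = 10.05%.
2010: real = 10553.9/1.108 = 9525.18; growth vs 2009 (9699.54) = -1.80%.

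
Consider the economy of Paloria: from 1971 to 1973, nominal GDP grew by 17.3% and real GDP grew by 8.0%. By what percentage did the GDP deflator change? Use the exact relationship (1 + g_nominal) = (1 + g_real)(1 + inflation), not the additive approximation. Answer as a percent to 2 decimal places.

8.61%

(1 + g_nom) = (1 + g_real)(1 + π), so π = 1.1730 / 1.0800 − 1 = 0.08611.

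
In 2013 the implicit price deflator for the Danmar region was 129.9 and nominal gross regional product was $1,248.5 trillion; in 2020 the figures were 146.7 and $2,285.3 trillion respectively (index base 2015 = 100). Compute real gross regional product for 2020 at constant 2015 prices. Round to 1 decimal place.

Real gross regional product = Nominal / (implicit price deflator/100) = 2285.3 / 1.467 = 1557.81.

$1,557.8 trillion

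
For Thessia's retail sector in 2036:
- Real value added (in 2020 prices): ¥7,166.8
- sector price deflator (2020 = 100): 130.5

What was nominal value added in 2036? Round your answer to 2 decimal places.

Nominal value added = Real × (sector price deflator/100) = 7166.8 × 1.305 = 9352.67.

¥9,352.67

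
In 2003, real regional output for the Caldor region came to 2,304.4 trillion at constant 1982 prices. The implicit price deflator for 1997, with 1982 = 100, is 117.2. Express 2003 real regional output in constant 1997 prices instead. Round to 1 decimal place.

2,700.8 trillion

Real regional output in 1997 prices = Real regional output in 1982 prices × (P_1997/P_1982) = 2304.4 × 1.172 = 2700.76.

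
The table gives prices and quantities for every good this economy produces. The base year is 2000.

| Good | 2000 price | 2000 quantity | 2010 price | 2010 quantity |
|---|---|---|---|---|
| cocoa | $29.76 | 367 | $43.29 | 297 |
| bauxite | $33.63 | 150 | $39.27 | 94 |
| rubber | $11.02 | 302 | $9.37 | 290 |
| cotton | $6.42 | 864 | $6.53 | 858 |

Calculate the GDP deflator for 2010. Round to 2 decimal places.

Nominal GDP 2010 = 43.29·297 + 39.27·94 + 9.37·290 + 6.53·858 = 24868.55.
Real GDP 2010 (at 2000 prices) = 29.76·297 + 33.63·94 + 11.02·290 + 6.42·858 = 20704.10.
Deflator = Nominal/Real × 100 = 24868.55/20704.10 × 100 = 120.114.

120.11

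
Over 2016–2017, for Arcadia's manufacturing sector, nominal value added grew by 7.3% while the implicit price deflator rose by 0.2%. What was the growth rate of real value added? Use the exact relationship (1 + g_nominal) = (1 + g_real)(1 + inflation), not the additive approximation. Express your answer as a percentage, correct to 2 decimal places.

7.09%

(1 + g_nom) = (1 + g_real)(1 + π), so g_real = 1.0730 / 1.0020 − 1 = 0.07086.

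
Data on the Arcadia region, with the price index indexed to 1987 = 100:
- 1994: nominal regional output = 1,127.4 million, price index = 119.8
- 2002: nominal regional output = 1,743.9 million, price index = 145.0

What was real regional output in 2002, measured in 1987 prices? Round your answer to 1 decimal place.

Real regional output = Nominal / (price index/100) = 1743.9 / 1.450 = 1202.69.

1,202.7 million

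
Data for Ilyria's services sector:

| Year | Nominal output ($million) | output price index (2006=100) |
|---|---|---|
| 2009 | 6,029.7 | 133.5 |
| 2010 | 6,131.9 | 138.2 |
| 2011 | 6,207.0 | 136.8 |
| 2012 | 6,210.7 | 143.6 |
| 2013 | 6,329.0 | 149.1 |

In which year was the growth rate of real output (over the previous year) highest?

2010: real = 6131.9/1.382 = 4436.98; growth vs 2009 (4516.63) = -1.76%.
2011: real = 6207.0/1.368 = 4537.28; growth vs 2010 (4436.98) = 2.26%.
2012: real = 6210.7/1.436 = 4325.00; growth vs 2011 (4537.28) = -4.68%.
2013: real = 6329.0/1.491 = 4244.80; growth vs 2012 (4325.00) = -1.85%.

2011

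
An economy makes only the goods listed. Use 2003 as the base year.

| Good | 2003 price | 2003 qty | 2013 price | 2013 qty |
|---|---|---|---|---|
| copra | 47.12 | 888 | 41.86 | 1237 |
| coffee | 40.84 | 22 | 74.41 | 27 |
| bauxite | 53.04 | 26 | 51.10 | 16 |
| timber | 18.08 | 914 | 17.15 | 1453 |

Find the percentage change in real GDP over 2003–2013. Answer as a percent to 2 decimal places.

Real GDP 2003 = Nominal GDP 2003 = 47.12·888 + 40.84·22 + 53.04·26 + 18.08·914 = 60645.20.
Real GDP 2013 (at 2003 prices) = 47.12·1237 + 40.84·27 + 53.04·16 + 18.08·1453 = 86509.00.
Real growth = 86509.00/60645.20 − 1 = 0.4265.

42.65%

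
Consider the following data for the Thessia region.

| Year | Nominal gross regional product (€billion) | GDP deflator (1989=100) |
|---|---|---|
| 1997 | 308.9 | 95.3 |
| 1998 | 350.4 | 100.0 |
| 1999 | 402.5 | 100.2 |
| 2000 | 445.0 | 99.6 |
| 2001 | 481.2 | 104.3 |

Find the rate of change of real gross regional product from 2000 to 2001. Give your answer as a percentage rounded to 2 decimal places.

Real gross regional product 2000 = 445.0/0.996 = 446.79.
Real gross regional product 2001 = 481.2/1.043 = 461.36.
Change = 461.36/446.79 − 1 = 0.0326.

3.26%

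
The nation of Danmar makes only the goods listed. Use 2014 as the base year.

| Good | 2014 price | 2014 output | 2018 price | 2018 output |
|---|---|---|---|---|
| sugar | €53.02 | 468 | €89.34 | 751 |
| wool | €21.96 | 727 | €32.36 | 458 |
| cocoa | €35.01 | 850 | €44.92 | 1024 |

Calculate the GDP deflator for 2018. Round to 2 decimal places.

149.21

Nominal GDP 2018 = 89.34·751 + 32.36·458 + 44.92·1024 = 127913.30.
Real GDP 2018 (at 2014 prices) = 53.02·751 + 21.96·458 + 35.01·1024 = 85725.94.
Deflator = Nominal/Real × 100 = 127913.30/85725.94 × 100 = 149.212.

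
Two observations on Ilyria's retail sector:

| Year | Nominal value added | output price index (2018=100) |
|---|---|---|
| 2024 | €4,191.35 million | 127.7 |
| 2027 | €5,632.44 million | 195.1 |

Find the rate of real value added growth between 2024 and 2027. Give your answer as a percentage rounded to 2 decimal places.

-12.04%

Deflate each year: 2024 → 4191.35/1.277 = 3282.18; 2027 → 5632.44/1.951 = 2886.95.
So real value added changed by 2886.95/3282.18 − 1 = -0.1204, i.e. -12.04%.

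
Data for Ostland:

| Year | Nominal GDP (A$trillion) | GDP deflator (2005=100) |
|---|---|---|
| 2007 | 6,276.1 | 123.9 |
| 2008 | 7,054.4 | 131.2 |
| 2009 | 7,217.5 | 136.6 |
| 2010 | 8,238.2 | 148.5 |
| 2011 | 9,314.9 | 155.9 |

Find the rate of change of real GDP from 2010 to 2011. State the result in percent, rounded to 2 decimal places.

Real GDP 2010 = 8238.2/1.485 = 5547.61.
Real GDP 2011 = 9314.9/1.559 = 5974.92.
Change = 5974.92/5547.61 − 1 = 0.0770.

7.70%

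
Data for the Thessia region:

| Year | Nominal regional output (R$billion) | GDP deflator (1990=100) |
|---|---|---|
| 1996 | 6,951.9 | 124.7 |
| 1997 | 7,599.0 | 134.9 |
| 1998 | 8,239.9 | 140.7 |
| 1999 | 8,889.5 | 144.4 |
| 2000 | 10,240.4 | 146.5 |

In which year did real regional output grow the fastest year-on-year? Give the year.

1997: real = 7599.0/1.349 = 5633.06; growth vs 1996 (5574.90) = 1.04%.
1998: real = 8239.9/1.407 = 5856.36; growth vs 1997 (5633.06) = 3.96%.
1999: real = 8889.5/1.444 = 6156.16; growth vs 1998 (5856.36) = 5.12%.
2000: real = 10240.4/1.465 = 6990.03; growth vs 1999 (6156.16) = 13.55%.

2000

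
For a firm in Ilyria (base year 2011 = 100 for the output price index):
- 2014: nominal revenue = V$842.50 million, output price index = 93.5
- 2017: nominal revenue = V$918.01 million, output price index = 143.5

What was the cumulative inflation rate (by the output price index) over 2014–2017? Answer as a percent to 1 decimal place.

53.5%

Price-level change = 143.5 / 93.5 − 1 = 0.5348.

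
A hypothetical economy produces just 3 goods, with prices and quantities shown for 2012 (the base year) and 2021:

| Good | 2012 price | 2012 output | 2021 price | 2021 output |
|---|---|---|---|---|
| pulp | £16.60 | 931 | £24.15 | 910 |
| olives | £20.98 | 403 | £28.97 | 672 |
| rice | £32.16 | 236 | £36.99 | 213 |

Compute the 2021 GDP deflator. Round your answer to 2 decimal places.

136.80

Nominal GDP 2021 = 24.15·910 + 28.97·672 + 36.99·213 = 49323.21.
Real GDP 2021 (at 2012 prices) = 16.60·910 + 20.98·672 + 32.16·213 = 36054.64.
Deflator = Nominal/Real × 100 = 49323.21/36054.64 × 100 = 136.801.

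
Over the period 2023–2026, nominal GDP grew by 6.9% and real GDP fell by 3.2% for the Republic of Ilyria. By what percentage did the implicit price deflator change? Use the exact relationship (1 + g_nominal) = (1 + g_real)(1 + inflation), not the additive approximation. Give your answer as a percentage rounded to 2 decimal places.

(1 + g_nom) = (1 + g_real)(1 + π), so π = 1.0690 / 0.9680 − 1 = 0.10434.

10.43%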